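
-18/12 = -3/2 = -1.50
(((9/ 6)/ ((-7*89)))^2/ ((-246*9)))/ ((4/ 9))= -3/ 509225248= -0.00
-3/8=-0.38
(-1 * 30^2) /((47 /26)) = -497.87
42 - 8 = 34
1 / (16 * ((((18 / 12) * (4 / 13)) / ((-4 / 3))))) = -13 / 72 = -0.18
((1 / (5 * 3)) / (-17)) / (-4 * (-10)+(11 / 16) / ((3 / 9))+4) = -16 / 187935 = -0.00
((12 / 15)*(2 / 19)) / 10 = 4 / 475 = 0.01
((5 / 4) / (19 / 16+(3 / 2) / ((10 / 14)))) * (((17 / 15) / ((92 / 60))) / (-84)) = -425 / 127029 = -0.00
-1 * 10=-10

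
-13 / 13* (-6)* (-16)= -96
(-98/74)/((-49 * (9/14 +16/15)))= 210/13283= 0.02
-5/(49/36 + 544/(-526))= -15.30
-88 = -88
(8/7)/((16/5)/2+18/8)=160/539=0.30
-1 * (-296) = 296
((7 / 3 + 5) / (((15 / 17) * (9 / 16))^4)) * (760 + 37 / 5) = 92739.29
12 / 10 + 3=21 / 5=4.20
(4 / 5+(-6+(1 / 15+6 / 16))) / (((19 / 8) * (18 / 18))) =-571 / 285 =-2.00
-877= -877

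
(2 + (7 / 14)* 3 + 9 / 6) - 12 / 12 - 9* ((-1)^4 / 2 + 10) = -181 / 2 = -90.50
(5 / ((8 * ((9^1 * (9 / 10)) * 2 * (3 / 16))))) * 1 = 50 / 243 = 0.21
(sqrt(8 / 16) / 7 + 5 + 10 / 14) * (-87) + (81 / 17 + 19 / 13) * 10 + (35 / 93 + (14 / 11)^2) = -441.67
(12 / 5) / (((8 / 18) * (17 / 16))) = 432 / 85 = 5.08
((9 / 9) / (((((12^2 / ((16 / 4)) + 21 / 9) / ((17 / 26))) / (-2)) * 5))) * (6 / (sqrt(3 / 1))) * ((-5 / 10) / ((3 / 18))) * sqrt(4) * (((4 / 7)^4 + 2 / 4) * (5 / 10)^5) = 445689 * sqrt(3) / 287159600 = 0.00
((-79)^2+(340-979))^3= 175804227208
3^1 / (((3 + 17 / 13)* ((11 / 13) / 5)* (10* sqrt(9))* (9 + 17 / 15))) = 2535 / 187264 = 0.01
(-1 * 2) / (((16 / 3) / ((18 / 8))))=-27 / 32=-0.84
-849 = -849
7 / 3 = 2.33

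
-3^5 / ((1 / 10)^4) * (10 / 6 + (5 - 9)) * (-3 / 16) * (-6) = 6378750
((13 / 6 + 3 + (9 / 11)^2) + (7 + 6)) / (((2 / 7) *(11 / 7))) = 670075 / 15972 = 41.95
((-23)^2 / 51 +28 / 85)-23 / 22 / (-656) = 39390793 / 3680160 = 10.70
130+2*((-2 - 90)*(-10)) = 1970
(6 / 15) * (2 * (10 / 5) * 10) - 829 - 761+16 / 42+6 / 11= -363380 / 231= -1573.07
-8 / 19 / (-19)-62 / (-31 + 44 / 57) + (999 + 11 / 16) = 9969570913 / 9952048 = 1001.76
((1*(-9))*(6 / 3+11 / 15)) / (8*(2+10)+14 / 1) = -123 / 550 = -0.22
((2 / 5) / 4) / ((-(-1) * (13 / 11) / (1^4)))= 11 / 130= 0.08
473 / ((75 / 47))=22231 / 75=296.41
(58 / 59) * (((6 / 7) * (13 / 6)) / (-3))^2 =9802 / 26019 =0.38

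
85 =85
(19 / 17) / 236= 19 / 4012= 0.00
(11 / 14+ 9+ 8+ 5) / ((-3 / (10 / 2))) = -37.98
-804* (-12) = 9648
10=10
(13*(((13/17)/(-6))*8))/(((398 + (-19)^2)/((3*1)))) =-676/12903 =-0.05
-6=-6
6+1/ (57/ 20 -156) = 18358/ 3063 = 5.99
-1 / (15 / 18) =-6 / 5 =-1.20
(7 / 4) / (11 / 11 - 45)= -7 / 176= -0.04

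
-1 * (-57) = 57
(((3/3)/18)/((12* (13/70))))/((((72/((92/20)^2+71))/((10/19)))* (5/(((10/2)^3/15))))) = 560/20007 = 0.03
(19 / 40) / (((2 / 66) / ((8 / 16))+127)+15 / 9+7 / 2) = 0.00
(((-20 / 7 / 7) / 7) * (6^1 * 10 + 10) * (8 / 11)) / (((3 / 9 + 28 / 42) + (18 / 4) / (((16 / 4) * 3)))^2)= -102400 / 65219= -1.57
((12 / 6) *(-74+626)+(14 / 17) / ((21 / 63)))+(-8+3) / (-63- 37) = 376217 / 340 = 1106.52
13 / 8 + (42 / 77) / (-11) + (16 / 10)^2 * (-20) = -240183 / 4840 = -49.62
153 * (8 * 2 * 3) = 7344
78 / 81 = 26 / 27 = 0.96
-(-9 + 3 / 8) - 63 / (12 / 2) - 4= -47 / 8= -5.88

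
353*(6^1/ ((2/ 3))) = 3177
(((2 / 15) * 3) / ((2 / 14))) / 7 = 2 / 5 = 0.40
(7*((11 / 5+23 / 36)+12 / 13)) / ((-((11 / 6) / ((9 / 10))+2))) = -184863 / 28340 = -6.52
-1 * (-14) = 14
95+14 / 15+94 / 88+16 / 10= 98.60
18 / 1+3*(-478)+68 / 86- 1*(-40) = -59134 / 43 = -1375.21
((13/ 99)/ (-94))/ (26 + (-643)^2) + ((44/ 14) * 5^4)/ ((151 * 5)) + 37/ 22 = 8710803307792/ 2033561427975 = 4.28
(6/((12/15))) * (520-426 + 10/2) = 1485/2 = 742.50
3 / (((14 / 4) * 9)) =0.10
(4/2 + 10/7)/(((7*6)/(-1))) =-4/49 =-0.08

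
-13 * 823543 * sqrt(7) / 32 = -10706059 * sqrt(7) / 32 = -885174.05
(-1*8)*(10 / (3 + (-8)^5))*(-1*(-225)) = 3600 / 6553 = 0.55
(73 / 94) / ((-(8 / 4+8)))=-73 / 940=-0.08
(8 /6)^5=1024 /243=4.21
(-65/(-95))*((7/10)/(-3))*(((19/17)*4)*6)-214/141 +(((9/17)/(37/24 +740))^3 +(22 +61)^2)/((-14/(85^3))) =-40831315283365388483577419/135116515066134810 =-302193371.87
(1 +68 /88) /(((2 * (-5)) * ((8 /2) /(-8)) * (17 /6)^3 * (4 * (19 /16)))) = 16848 /5134085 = 0.00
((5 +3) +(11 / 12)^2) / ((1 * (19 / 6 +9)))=1273 / 1752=0.73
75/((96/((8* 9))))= 225/4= 56.25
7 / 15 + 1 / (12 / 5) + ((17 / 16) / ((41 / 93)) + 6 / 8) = 39787 / 9840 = 4.04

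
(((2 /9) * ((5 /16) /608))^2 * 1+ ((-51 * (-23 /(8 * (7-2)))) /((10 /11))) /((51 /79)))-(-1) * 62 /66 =26827576683227 /526992998400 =50.91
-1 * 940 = -940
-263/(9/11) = -2893/9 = -321.44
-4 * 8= -32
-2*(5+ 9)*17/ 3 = -476/ 3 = -158.67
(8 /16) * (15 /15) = 1 /2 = 0.50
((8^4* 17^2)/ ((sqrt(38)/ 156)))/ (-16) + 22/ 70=-1872278.87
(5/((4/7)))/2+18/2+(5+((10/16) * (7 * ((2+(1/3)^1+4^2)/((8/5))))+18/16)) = 13369/192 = 69.63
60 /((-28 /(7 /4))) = -15 /4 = -3.75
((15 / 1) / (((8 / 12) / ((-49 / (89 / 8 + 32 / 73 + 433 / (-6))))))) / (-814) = -965790 / 43214039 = -0.02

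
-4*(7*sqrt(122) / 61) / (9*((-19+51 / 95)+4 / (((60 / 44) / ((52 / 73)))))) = 97090*sqrt(122) / 31169841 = 0.03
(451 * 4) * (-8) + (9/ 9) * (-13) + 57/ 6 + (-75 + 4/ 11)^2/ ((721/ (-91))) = -377344339/ 24926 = -15138.58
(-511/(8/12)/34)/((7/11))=-2409/68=-35.43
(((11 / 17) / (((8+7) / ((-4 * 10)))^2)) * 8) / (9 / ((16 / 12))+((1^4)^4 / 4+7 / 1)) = 2816 / 1071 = 2.63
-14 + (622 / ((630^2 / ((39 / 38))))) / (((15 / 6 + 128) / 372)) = -765170984 / 54672975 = -14.00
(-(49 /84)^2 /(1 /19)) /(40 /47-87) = 43757 /583056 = 0.08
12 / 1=12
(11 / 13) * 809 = 684.54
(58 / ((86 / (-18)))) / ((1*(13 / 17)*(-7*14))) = 4437 / 27391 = 0.16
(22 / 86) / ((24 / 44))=121 / 258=0.47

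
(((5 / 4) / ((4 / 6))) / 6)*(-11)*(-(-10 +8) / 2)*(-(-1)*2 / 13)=-55 / 104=-0.53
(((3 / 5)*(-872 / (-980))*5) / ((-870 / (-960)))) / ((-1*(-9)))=6976 / 21315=0.33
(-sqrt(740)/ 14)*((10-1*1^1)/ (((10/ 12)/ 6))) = -324*sqrt(185)/ 35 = -125.91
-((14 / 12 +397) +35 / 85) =-40655 / 102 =-398.58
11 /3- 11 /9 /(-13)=440 /117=3.76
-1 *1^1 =-1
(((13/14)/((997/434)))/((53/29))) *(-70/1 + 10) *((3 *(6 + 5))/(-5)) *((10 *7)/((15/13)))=280768488/52841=5313.46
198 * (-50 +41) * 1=-1782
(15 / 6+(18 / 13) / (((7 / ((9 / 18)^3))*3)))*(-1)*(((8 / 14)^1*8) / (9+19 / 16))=-1.13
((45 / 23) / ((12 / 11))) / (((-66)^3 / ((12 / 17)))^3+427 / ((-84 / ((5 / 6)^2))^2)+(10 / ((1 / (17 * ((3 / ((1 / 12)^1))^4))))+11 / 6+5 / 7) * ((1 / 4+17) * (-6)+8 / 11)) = -592764480 / 22329792598869470677700231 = -0.00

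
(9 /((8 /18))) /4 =81 /16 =5.06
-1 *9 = -9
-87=-87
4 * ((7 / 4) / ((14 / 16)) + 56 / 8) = 36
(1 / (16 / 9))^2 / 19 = 81 / 4864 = 0.02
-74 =-74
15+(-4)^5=-1009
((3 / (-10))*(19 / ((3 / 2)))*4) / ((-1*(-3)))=-76 / 15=-5.07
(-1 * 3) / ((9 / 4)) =-1.33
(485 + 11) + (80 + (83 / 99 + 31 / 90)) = 571411 / 990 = 577.18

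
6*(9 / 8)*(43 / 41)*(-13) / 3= -30.68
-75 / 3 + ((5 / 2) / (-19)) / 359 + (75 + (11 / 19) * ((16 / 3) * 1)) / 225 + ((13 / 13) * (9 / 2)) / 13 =-1454887208 / 59854275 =-24.31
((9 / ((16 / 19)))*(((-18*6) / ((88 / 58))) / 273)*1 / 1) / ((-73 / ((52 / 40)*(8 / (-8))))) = -44631 / 899360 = -0.05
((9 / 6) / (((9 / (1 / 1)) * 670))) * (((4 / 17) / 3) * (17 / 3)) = 1 / 9045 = 0.00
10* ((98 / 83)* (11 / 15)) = 2156 / 249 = 8.66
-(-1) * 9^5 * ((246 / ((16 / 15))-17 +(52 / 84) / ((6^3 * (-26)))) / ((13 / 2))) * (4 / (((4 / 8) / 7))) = 1412805645 / 13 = 108677357.31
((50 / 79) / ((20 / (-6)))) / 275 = -3 / 4345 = -0.00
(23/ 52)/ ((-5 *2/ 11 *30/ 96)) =-506/ 325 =-1.56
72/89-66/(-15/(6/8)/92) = 135462/445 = 304.41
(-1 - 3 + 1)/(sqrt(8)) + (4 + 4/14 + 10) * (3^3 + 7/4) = 2875/7 - 3 * sqrt(2)/4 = 409.65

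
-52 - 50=-102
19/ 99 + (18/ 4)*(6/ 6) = 929/ 198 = 4.69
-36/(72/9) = -9/2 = -4.50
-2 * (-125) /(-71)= -250 /71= -3.52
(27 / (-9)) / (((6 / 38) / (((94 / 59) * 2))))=-3572 / 59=-60.54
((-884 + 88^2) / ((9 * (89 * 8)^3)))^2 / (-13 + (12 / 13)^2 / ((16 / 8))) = -19882681 / 56061398028558090240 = -0.00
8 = 8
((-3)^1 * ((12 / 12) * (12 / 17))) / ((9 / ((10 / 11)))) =-40 / 187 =-0.21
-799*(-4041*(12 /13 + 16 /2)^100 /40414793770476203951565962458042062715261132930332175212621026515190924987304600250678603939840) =560835401429426013605617692828801360666563505198666978095280906858376577774854897440101462463743922069245597794110005719199866805187575607275210213946759 /62355743929005506390659258523872268317288172577047509086463595799916078823054863825554182765542893420326327249619176508885063656901677932179619840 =8994125.74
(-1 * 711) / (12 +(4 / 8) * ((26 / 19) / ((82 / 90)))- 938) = 0.77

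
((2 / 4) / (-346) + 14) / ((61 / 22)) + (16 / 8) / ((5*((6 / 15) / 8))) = 275405 / 21106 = 13.05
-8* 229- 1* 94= -1926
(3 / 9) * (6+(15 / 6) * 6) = 7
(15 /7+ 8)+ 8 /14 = 75 /7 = 10.71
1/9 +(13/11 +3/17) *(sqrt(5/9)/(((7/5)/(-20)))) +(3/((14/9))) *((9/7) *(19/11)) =42631/9702-25400 *sqrt(5)/3927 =-10.07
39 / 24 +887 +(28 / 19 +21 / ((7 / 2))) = 136207 / 152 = 896.10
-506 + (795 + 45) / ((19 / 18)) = 5506 / 19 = 289.79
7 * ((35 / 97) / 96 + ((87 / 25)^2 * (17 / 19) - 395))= -2689.12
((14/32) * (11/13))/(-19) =-77/3952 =-0.02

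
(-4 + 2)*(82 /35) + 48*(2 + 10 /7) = 5596 /35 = 159.89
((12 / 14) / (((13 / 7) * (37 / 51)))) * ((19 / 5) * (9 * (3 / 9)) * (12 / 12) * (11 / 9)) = 21318 / 2405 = 8.86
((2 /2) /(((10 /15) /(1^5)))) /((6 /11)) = 2.75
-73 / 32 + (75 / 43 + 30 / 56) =-13 / 9632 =-0.00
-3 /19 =-0.16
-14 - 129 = -143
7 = 7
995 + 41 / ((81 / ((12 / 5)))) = 996.21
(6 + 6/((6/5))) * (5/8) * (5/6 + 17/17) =605/48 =12.60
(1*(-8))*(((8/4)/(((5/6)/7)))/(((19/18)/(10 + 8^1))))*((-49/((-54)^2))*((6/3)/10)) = 10976/1425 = 7.70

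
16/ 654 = 8/ 327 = 0.02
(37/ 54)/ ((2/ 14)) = 259/ 54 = 4.80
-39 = -39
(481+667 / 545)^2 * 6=414420884064 / 297025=1395239.07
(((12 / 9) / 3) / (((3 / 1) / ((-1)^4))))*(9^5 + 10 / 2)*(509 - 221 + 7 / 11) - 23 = 749978969 / 297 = 2525181.71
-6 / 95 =-0.06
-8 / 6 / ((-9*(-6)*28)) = -1 / 1134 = -0.00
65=65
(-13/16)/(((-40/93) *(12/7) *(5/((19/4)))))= 53599/51200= 1.05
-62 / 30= -31 / 15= -2.07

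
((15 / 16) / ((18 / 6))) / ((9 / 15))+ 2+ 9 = 553 / 48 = 11.52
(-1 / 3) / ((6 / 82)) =-4.56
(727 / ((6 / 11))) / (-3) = -7997 / 18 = -444.28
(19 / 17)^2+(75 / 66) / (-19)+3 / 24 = 635093 / 483208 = 1.31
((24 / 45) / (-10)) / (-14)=0.00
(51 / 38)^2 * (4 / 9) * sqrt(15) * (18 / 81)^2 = 1156 * sqrt(15) / 29241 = 0.15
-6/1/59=-6/59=-0.10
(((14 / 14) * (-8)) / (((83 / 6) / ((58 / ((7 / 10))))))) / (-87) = 320 / 581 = 0.55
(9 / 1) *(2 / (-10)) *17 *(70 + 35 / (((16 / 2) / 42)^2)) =-31661.44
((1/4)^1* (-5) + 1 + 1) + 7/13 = 67/52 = 1.29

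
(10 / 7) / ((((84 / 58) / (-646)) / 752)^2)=496177105922560 / 3087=160731164859.92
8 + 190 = 198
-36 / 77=-0.47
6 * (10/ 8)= 7.50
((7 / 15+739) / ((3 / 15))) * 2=22184 / 3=7394.67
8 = 8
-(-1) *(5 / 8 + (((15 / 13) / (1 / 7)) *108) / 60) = 1577 / 104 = 15.16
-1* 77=-77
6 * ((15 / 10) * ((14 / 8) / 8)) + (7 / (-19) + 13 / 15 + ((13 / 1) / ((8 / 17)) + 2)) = 292679 / 9120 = 32.09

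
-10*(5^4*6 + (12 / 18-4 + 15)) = -112850 / 3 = -37616.67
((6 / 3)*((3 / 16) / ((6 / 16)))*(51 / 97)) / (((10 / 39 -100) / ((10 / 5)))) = -1989 / 188665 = -0.01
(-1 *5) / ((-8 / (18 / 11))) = 45 / 44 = 1.02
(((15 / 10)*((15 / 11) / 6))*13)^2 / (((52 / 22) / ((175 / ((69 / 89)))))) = 1875.69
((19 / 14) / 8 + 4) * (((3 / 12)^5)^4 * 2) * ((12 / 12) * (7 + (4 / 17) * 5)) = 64913 / 1046735069642752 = 0.00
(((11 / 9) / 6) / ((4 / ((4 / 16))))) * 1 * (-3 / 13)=-0.00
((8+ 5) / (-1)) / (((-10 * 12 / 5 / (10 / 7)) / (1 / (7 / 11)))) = 715 / 588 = 1.22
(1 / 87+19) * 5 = 8270 / 87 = 95.06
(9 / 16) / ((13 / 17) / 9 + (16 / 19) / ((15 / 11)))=130815 / 163376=0.80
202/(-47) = -202/47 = -4.30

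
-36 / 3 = -12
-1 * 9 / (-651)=3 / 217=0.01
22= 22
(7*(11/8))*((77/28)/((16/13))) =11011/512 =21.51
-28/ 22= -14/ 11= -1.27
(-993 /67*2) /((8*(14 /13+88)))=-4303 /103448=-0.04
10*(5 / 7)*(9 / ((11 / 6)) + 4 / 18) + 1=26093 / 693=37.65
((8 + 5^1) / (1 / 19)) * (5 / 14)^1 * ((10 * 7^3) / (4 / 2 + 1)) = 302575 / 3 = 100858.33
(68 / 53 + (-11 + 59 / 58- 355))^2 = 1249953068169 / 9449476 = 132277.50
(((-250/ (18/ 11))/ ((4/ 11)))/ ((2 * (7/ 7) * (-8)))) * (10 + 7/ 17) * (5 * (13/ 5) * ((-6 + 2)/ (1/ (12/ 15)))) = -2320175/ 204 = -11373.41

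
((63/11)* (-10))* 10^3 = -630000/11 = -57272.73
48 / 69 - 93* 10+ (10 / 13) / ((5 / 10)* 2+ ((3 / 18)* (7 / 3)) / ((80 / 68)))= -133013098 / 143221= -928.73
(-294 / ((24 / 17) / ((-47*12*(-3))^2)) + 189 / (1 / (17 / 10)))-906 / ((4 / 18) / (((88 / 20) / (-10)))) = -596189312.82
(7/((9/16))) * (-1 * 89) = -9968/9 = -1107.56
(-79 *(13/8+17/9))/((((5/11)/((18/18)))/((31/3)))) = -6815567/1080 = -6310.71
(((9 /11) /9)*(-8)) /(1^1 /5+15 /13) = -0.54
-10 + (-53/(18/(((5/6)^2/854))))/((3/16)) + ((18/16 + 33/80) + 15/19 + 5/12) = -1146463243/157716720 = -7.27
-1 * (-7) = 7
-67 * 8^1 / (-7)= 536 / 7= 76.57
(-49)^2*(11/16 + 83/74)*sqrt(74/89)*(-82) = -105430311*sqrt(6586)/26344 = -324784.01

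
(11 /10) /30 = 11 /300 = 0.04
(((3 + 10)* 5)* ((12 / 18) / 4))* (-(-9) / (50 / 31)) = 1209 / 20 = 60.45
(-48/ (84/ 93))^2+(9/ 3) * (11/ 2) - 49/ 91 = 3618319/ 1274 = 2840.12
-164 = -164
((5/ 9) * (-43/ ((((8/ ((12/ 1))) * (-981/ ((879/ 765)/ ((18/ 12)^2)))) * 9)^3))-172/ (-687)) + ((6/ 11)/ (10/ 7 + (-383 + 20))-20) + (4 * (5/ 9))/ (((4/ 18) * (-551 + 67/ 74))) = -316176848595296163526597921601674/ 15993306542878995050277851450475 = -19.77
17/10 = 1.70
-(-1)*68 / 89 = 68 / 89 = 0.76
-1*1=-1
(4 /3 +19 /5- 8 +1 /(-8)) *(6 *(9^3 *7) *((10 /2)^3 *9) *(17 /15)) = -467154135 /4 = -116788533.75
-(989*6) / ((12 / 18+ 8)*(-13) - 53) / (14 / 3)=26703 / 3479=7.68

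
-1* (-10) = 10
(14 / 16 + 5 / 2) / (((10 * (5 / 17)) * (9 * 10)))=51 / 4000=0.01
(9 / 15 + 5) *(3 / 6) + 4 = 34 / 5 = 6.80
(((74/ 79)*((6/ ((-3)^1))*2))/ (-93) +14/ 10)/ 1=52909/ 36735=1.44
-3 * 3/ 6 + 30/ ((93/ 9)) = 87/ 62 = 1.40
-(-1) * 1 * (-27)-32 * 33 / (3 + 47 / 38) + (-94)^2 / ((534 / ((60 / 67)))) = -250978465 / 960043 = -261.42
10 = 10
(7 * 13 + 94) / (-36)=-185 / 36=-5.14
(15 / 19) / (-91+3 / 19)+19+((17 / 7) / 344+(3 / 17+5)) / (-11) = 18.52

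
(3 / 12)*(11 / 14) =11 / 56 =0.20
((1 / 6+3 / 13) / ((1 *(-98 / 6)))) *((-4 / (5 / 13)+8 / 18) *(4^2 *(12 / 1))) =63488 / 1365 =46.51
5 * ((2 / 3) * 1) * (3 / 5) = 2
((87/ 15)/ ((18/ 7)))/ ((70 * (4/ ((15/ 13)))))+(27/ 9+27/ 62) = 333179/ 96720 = 3.44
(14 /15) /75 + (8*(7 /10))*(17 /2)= 53564 /1125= 47.61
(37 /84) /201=37 /16884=0.00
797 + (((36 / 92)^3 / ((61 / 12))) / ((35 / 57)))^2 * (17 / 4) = 537801426150116033 / 674780890137025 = 797.00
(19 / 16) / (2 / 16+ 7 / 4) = 19 / 30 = 0.63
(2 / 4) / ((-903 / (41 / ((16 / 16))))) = -41 / 1806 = -0.02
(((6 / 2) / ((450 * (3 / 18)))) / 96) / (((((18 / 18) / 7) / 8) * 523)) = 7 / 156900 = 0.00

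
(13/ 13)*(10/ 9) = 1.11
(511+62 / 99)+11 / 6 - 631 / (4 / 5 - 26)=373180 / 693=538.50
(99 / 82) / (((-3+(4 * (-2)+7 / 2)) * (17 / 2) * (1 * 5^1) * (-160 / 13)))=429 / 1394000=0.00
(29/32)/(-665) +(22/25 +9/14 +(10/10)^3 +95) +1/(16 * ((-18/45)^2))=20835699/212800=97.91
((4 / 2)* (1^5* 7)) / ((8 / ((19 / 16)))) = 133 / 64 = 2.08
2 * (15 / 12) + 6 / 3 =9 / 2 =4.50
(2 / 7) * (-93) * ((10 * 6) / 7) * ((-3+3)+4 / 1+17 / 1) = -33480 / 7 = -4782.86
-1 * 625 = -625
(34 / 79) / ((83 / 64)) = 2176 / 6557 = 0.33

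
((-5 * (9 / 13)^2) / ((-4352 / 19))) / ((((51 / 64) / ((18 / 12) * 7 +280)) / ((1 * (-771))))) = -1148994315 / 390728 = -2940.65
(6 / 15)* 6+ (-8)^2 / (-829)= 9628 / 4145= 2.32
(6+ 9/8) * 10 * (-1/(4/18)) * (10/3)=-4275/4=-1068.75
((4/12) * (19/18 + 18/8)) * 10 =595/54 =11.02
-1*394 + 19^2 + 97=64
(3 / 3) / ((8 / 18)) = 9 / 4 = 2.25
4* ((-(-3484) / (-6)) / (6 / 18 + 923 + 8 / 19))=-66196 / 26327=-2.51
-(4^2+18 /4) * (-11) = 451 /2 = 225.50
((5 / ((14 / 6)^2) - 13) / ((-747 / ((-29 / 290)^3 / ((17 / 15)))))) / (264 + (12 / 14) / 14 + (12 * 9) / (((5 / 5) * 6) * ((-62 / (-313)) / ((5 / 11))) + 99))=-106018 / 1969615217475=-0.00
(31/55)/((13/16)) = 496/715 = 0.69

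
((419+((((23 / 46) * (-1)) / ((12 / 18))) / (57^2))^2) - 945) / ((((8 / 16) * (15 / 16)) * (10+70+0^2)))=-9871033823 / 703733400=-14.03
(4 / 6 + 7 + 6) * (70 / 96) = 1435 / 144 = 9.97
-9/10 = -0.90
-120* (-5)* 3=1800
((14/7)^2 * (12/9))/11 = 16/33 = 0.48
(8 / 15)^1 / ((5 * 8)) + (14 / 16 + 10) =6533 / 600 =10.89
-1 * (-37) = 37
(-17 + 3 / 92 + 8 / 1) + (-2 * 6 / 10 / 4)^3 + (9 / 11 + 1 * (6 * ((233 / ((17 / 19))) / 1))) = 1554.29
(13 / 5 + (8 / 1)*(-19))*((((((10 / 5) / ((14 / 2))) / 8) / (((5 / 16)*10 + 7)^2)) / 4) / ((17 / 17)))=-332 / 25515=-0.01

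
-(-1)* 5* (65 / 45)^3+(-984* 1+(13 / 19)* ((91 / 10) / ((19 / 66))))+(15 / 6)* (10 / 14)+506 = -8096715631 / 18421830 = -439.52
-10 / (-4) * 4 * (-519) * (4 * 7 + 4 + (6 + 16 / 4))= -217980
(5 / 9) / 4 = 5 / 36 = 0.14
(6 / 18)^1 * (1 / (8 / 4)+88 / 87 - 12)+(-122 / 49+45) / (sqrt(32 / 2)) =364813 / 51156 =7.13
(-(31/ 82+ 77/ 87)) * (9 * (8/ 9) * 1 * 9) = -108132/ 1189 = -90.94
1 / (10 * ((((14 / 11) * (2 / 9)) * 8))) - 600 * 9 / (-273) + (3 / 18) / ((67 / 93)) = 39129589 / 1951040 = 20.06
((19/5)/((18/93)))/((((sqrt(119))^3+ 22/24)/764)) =-521048/63858625+ 67641504 * sqrt(119)/63858625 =11.55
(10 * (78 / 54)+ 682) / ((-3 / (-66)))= 137896 / 9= 15321.78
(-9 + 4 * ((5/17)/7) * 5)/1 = -971/119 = -8.16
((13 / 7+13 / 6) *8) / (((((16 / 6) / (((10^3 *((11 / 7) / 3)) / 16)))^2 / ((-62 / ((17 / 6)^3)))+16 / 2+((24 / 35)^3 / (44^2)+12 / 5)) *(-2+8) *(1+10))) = 10182046875 / 217065231494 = 0.05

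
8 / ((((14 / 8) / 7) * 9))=32 / 9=3.56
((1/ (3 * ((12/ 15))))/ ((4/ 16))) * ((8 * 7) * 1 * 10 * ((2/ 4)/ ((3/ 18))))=2800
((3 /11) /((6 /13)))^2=169 /484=0.35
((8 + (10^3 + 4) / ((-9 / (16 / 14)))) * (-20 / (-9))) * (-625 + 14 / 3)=280192160 / 1701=164722.02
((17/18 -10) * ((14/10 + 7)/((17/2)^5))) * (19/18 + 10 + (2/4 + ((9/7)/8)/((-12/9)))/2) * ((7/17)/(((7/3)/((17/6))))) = -7390583/766722780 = -0.01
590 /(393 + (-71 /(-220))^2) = 28556000 /19026241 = 1.50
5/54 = 0.09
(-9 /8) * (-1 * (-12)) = -27 /2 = -13.50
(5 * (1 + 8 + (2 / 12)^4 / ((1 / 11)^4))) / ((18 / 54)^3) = 131525 / 48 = 2740.10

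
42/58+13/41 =1.04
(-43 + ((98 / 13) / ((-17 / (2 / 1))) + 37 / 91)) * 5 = -336320 / 1547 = -217.40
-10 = -10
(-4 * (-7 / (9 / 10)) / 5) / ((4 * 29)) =14 / 261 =0.05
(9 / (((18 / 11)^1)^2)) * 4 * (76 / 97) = 9196 / 873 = 10.53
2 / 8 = 1 / 4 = 0.25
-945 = -945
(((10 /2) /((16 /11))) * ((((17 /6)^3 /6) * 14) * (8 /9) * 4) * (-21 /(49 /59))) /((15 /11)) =-35073907 /2916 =-12028.09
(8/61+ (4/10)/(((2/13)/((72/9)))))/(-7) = -2.99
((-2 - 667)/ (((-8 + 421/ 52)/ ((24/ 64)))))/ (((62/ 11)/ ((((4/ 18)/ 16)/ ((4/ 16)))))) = -31889/ 1240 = -25.72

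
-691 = -691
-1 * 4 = -4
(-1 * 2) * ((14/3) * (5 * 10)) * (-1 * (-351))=-163800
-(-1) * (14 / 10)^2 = 49 / 25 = 1.96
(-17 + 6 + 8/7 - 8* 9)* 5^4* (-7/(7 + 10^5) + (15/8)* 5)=-479628.12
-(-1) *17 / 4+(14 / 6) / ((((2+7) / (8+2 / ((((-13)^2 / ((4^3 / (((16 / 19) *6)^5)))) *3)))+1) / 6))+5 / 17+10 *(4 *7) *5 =52684359781041575 / 37334810177996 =1411.13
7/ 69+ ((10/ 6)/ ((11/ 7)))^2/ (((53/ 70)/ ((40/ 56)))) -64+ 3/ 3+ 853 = 1050261313/ 1327491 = 791.16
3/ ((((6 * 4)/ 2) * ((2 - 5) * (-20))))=1/ 240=0.00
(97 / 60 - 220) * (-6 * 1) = 13103 / 10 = 1310.30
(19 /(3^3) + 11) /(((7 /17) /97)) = 521084 /189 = 2757.06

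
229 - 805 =-576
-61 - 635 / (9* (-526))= -288139 / 4734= -60.87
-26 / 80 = -13 / 40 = -0.32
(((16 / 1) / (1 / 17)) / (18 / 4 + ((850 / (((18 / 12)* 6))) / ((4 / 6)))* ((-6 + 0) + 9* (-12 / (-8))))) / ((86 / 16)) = 2176 / 45881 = 0.05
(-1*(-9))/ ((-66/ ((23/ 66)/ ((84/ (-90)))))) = 345/ 6776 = 0.05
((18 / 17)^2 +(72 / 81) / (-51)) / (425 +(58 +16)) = 8612 / 3893697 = 0.00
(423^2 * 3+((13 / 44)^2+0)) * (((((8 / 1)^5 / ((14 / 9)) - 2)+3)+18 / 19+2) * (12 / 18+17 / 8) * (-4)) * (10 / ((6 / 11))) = -2315329632809.23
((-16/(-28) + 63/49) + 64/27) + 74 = 14785/189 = 78.23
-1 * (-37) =37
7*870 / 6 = 1015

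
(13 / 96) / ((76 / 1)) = 13 / 7296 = 0.00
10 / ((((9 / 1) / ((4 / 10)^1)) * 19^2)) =4 / 3249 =0.00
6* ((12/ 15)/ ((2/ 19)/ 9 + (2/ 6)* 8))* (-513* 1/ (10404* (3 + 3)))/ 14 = -9747/ 9265340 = -0.00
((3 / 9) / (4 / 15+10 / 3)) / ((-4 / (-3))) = 5 / 72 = 0.07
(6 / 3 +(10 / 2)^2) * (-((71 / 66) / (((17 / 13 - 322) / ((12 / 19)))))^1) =0.06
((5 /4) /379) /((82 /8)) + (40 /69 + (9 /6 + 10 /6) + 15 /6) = 6697654 /1072191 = 6.25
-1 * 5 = -5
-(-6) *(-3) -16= -34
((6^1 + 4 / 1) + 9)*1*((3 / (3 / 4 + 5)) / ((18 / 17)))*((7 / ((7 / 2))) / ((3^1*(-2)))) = -646 / 207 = -3.12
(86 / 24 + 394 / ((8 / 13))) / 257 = 3863 / 1542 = 2.51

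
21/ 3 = 7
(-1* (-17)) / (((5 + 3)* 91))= 0.02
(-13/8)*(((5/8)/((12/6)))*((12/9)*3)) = -65/32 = -2.03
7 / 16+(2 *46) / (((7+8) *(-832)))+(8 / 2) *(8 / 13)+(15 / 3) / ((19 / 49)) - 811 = -1813087 / 2280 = -795.21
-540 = -540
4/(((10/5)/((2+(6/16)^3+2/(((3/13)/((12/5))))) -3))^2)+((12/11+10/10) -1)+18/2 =29140200219/72089600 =404.22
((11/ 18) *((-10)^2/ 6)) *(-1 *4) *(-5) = 5500/ 27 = 203.70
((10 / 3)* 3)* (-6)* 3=-180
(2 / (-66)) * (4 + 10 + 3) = -17 / 33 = -0.52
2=2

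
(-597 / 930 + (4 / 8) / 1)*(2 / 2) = -22 / 155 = -0.14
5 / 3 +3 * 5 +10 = 80 / 3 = 26.67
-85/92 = -0.92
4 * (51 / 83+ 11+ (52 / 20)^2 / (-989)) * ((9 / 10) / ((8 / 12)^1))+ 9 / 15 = 63.28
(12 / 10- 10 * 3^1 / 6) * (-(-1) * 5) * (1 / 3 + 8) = -475 / 3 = -158.33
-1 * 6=-6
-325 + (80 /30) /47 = -45817 /141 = -324.94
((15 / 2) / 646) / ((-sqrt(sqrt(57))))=-5 * 57^(3 / 4) / 24548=-0.00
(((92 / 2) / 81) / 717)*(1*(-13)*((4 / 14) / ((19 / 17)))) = -20332 / 7724241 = -0.00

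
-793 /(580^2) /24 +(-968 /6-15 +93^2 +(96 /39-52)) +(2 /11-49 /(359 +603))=119939957269679 /14239139200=8423.26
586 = 586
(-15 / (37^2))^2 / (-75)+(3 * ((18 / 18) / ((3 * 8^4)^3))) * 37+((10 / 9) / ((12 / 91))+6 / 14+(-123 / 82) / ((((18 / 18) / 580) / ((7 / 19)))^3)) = -2443529808781829044765806093581 / 166958812526264866308096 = -14635524.61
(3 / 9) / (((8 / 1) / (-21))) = -7 / 8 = -0.88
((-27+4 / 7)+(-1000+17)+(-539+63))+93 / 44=-456861 / 308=-1483.31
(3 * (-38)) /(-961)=114 /961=0.12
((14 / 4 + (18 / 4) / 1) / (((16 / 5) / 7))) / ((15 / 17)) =119 / 6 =19.83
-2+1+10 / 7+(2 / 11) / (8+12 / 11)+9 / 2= 866 / 175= 4.95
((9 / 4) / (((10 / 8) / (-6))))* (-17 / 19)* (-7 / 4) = -3213 / 190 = -16.91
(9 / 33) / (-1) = -3 / 11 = -0.27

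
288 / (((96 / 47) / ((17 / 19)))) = 126.16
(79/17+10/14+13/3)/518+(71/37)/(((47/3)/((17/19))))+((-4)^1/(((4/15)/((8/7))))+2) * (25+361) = -965239378553/165138918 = -5845.01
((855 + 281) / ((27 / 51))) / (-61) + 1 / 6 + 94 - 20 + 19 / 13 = 577405 / 14274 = 40.45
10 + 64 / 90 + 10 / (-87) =13828 / 1305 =10.60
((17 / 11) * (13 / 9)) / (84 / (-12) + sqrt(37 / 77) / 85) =-78239525 / 245338992- 18785 * sqrt(2849) / 2698728912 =-0.32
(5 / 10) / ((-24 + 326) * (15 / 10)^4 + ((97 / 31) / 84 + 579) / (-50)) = 16275 / 49387928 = 0.00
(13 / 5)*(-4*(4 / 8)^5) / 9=-13 / 360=-0.04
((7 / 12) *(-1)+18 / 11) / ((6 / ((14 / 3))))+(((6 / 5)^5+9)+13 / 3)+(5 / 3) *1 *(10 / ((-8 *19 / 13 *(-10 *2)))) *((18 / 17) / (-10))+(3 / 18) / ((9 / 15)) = 81114016921 / 4796550000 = 16.91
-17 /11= -1.55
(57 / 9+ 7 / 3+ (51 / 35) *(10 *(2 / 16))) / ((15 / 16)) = 3524 / 315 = 11.19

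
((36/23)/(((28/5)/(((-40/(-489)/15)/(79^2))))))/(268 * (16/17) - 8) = 85/85003150197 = 0.00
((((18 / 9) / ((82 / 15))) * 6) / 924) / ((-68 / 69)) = -1035 / 429352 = -0.00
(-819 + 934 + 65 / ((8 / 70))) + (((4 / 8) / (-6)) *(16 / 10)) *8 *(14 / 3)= 122179 / 180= 678.77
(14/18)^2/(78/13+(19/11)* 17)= 539/31509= 0.02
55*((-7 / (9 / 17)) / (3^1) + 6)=2365 / 27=87.59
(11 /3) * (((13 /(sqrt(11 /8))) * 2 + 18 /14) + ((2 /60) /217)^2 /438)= 262526556611 /55687451400 + 52 * sqrt(22) /3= 86.01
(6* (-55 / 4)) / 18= -55 / 12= -4.58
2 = 2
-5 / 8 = -0.62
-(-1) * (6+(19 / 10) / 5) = 319 / 50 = 6.38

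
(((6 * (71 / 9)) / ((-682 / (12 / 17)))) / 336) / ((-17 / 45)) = 1065 / 2759372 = 0.00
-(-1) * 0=0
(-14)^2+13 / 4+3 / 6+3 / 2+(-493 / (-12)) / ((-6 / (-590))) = 38170 / 9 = 4241.11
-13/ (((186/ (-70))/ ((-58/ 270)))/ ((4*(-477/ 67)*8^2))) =35805952/ 18693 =1915.47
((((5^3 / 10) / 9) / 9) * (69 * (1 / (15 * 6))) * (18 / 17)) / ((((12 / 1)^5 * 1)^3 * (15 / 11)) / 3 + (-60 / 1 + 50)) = 253 / 14143645805470265628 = 0.00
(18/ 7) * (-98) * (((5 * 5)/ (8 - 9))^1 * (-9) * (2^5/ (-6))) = 302400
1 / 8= 0.12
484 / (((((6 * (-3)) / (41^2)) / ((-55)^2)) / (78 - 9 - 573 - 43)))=74791677705.56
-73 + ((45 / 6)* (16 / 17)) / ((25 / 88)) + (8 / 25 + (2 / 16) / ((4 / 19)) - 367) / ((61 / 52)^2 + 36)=-292823711 / 5053250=-57.95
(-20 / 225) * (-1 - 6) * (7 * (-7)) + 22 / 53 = -30.07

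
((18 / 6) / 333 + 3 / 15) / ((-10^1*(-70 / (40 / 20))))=0.00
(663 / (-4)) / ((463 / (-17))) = 11271 / 1852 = 6.09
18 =18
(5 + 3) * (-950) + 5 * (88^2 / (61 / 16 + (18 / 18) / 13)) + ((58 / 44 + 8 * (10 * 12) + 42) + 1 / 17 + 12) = 1019823199 / 302566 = 3370.58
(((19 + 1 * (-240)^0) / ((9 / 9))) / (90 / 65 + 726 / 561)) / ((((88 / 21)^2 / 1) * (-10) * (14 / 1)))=-13923 / 4584448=-0.00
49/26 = 1.88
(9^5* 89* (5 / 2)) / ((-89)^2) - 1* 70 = 282785 / 178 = 1588.68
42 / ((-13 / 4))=-12.92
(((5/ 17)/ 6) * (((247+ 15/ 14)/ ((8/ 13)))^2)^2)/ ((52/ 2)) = 1598156091566809385/ 32099794944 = 49787112.17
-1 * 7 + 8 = 1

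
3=3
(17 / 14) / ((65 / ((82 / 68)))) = 41 / 1820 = 0.02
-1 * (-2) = 2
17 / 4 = 4.25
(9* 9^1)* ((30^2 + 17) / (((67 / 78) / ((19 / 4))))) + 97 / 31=1706229965 / 4154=410743.85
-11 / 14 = -0.79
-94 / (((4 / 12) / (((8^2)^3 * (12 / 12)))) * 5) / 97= -73924608 / 485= -152421.87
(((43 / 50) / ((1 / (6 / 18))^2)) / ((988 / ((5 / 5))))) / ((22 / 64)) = 172 / 611325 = 0.00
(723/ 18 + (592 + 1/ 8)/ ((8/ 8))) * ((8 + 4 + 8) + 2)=166925/ 12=13910.42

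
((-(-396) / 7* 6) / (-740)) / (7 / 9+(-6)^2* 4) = -0.00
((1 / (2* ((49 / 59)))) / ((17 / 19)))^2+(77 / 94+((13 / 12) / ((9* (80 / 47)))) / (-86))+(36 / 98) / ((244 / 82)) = 2061381776917607 / 1478188739099520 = 1.39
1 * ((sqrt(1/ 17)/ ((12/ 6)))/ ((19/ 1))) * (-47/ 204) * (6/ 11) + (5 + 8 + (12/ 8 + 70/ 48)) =383/ 24 -47 * sqrt(17)/ 241604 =15.96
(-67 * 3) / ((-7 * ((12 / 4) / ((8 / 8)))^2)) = 67 / 21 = 3.19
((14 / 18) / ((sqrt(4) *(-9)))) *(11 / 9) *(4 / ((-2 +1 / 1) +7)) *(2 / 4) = -77 / 4374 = -0.02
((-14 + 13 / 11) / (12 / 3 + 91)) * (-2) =282 / 1045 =0.27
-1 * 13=-13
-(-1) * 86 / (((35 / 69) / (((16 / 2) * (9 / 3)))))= 142416 / 35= 4069.03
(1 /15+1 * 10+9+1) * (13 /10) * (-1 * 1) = -3913 /150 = -26.09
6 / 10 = 3 / 5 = 0.60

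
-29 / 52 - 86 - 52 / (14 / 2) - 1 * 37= -47679 / 364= -130.99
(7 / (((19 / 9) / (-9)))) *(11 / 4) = -6237 / 76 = -82.07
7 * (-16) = -112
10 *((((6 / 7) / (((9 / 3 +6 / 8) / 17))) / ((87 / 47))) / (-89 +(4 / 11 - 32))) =-140624 / 808143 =-0.17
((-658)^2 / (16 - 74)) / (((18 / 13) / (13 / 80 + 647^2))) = -2256853512.09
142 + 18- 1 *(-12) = 172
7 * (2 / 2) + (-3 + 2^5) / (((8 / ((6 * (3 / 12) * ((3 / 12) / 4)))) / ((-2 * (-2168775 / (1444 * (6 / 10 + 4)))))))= 973175077 / 4251136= 228.92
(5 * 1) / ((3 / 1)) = 5 / 3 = 1.67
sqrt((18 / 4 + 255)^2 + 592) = sqrt(271729) / 2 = 260.64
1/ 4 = 0.25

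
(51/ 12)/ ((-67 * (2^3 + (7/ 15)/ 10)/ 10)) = -375/ 4757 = -0.08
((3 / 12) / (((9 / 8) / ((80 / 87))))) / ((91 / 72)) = 1280 / 7917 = 0.16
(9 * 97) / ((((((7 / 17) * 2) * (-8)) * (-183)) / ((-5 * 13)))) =-321555 / 6832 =-47.07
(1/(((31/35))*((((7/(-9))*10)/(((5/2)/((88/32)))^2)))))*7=-3150/3751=-0.84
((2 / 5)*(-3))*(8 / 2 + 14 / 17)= -492 / 85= -5.79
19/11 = 1.73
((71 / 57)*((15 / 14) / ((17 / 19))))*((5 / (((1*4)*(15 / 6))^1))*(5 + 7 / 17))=8165 / 2023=4.04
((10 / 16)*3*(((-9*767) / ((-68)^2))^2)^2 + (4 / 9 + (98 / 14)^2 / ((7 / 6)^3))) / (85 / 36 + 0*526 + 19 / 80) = 46789889627871251605 / 2993733474870132736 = 15.63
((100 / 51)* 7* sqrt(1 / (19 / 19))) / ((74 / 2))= 700 / 1887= 0.37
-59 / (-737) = 59 / 737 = 0.08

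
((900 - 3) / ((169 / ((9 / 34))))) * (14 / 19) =1.04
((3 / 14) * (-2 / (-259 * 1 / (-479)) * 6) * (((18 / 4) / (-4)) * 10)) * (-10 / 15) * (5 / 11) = -323325 / 19943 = -16.21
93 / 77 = 1.21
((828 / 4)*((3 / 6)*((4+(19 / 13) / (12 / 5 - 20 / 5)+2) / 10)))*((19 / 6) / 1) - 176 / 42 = 14197819 / 87360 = 162.52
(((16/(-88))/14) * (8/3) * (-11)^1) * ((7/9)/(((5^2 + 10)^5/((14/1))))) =16/202584375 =0.00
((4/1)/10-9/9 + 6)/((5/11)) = 297/25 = 11.88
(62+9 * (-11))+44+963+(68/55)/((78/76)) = 971.20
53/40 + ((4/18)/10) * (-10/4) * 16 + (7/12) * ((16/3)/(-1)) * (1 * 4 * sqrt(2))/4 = -3.96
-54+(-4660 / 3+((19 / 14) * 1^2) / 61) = -1607.31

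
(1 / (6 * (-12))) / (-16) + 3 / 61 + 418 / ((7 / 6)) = 176266795 / 491904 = 358.34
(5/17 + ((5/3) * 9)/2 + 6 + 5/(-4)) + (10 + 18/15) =8073/340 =23.74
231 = 231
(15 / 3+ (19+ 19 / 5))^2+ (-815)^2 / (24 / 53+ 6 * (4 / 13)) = 11471880089 / 39600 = 289693.94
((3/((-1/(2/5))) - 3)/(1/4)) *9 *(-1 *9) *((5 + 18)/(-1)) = -156492/5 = -31298.40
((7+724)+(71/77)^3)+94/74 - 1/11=12381012198/16891721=732.96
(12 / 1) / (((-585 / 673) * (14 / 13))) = -1346 / 105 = -12.82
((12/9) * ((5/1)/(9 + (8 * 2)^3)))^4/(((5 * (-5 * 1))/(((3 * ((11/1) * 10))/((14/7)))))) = -2816/61334721406935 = -0.00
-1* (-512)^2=-262144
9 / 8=1.12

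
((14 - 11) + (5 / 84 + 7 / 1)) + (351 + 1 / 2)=30371 / 84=361.56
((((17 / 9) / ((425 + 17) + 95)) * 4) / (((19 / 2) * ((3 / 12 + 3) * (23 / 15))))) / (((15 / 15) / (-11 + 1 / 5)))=-3264 / 1016899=-0.00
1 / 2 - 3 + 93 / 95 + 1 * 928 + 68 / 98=8631979 / 9310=927.17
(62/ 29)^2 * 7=26908/ 841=32.00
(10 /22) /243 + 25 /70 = 13435 /37422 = 0.36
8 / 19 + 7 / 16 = 261 / 304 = 0.86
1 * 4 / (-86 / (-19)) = 0.88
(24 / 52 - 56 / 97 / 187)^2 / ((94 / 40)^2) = 4674762894400 / 122831315219041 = 0.04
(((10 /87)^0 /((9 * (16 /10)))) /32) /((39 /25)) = 125 /89856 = 0.00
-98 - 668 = -766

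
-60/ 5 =-12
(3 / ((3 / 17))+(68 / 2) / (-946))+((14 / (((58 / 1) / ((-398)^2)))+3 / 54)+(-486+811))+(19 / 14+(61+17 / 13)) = 434103102014 / 11234223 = 38641.13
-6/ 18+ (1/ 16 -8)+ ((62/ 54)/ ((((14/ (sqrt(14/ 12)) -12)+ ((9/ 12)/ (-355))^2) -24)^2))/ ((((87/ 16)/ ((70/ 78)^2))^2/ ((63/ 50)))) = -8.27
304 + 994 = 1298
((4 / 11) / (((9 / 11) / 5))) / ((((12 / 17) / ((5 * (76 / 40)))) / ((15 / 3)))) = 8075 / 54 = 149.54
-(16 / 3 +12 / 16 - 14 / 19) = -1219 / 228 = -5.35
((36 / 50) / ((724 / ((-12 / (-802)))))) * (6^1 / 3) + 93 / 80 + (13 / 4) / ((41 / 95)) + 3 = 13918530889 / 1190328400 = 11.69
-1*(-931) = 931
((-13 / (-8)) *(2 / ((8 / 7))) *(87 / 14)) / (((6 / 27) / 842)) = 4285359 / 64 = 66958.73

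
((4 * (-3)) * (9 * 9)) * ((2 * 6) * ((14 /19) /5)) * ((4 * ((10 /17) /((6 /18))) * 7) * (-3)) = 254802.43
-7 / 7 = -1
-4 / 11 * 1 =-4 / 11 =-0.36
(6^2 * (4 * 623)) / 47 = 89712 / 47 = 1908.77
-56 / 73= -0.77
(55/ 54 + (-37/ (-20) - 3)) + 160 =86329/ 540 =159.87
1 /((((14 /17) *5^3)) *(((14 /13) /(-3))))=-663 /24500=-0.03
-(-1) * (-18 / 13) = -18 / 13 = -1.38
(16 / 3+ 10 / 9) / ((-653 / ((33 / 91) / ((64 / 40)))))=-1595 / 713076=-0.00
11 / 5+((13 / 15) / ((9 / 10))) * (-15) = -12.24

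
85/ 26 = 3.27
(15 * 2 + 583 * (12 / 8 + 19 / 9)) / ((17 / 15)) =192175 / 102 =1884.07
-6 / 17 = -0.35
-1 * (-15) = 15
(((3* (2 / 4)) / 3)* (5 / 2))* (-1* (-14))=35 / 2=17.50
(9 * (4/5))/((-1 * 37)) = -36/185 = -0.19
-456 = -456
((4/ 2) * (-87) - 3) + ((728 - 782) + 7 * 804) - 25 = 5372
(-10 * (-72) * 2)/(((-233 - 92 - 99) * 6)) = -30/53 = -0.57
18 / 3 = 6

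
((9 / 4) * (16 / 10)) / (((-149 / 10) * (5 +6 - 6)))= -36 / 745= -0.05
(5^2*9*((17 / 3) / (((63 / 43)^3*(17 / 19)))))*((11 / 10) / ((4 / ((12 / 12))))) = 83084815 / 666792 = 124.60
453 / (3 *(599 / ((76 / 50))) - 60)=5738 / 14215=0.40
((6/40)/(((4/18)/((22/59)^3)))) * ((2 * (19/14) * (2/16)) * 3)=2048409/57506120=0.04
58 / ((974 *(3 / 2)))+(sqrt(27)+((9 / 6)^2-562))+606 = 3 *sqrt(3)+270517 / 5844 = 51.49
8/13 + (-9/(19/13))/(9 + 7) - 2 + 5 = 3.23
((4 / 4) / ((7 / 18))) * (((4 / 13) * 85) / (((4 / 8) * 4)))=3060 / 91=33.63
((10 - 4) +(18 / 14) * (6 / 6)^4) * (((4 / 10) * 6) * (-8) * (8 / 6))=-6528 / 35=-186.51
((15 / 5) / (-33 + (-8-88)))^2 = 1 / 1849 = 0.00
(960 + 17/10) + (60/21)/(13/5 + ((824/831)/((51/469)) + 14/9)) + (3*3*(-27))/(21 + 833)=1925012365762/2001820835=961.63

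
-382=-382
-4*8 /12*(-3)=8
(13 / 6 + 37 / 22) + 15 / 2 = 749 / 66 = 11.35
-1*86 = -86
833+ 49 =882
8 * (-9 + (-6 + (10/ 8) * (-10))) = -220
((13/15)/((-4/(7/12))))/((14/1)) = -13/1440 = -0.01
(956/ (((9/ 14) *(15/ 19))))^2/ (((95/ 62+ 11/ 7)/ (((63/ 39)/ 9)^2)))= 1375196845129856/ 37339143075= 36829.90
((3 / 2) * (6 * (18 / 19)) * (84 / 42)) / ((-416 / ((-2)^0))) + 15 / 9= 1.63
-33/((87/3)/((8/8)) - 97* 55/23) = 0.16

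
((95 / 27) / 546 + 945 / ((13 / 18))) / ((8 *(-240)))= -3857887 / 5660928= -0.68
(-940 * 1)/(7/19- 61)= 4465/288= 15.50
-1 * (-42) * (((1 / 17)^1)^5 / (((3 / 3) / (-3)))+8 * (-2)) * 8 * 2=-15266304480 / 1419857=-10752.00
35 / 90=7 / 18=0.39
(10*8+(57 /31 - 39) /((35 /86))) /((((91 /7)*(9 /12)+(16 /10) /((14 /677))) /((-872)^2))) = -37325729792 /378107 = -98717.37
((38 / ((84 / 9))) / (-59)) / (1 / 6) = -171 / 413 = -0.41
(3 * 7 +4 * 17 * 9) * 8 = 5064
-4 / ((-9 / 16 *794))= 32 / 3573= 0.01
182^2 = 33124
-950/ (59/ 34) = -32300/ 59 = -547.46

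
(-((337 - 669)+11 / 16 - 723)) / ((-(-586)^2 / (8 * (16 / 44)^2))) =-33738 / 10387729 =-0.00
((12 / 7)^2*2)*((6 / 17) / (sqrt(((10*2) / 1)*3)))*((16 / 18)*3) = 768*sqrt(15) / 4165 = 0.71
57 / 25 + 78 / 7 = 2349 / 175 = 13.42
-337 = -337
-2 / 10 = -1 / 5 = -0.20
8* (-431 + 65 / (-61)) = -210848 / 61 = -3456.52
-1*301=-301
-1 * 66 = -66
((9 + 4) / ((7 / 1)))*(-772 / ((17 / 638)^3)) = -2606289706592 / 34391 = -75784062.88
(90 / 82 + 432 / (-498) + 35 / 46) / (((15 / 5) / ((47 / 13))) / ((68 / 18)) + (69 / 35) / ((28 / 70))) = 867602939 / 4507355172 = 0.19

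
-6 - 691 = -697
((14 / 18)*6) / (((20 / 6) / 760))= 1064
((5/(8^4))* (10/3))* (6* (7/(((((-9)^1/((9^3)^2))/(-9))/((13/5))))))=241805655/1024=236138.33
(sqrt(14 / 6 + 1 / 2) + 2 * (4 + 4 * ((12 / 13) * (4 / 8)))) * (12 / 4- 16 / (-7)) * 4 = 74 * sqrt(102) / 21 + 22496 / 91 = 282.80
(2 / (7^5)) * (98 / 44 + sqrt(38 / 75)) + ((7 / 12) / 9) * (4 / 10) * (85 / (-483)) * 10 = -318842 / 7029099 + 2 * sqrt(114) / 252105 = -0.05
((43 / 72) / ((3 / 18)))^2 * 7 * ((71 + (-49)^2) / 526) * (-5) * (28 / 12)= -46659515 / 9468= -4928.13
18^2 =324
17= 17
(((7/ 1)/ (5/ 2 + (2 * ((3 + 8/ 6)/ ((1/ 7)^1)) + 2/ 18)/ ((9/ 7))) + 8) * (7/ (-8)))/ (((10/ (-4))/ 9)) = 25.64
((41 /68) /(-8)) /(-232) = 0.00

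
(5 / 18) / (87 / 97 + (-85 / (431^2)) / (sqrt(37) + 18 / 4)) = 1485651461650 * sqrt(37) / 157537491131074707 + 32522441464304905 / 105024994087383138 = 0.31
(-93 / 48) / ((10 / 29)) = -899 / 160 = -5.62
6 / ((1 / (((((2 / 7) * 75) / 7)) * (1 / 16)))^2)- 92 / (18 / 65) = -229575805 / 691488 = -332.00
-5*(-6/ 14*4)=60/ 7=8.57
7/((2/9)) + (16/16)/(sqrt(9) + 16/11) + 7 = 3795/98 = 38.72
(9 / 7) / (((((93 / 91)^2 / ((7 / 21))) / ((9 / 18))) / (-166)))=-98189 / 2883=-34.06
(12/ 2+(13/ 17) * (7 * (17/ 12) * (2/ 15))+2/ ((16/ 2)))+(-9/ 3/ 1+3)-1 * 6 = 227/ 180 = 1.26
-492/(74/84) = -20664/37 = -558.49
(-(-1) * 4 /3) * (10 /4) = 10 /3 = 3.33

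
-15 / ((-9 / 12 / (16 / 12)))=80 / 3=26.67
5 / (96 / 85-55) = -0.09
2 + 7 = 9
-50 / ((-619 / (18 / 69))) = 300 / 14237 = 0.02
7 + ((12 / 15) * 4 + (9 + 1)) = 20.20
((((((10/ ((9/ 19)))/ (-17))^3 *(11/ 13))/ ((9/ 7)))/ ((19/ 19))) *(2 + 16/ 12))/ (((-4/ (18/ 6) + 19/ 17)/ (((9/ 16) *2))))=60016250/ 2738853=21.91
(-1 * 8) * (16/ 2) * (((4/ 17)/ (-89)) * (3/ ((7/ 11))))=8448/ 10591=0.80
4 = 4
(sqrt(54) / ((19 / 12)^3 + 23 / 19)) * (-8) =-11.35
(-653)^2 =426409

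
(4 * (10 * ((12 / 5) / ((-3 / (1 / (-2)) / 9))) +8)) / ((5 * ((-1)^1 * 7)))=-176 / 35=-5.03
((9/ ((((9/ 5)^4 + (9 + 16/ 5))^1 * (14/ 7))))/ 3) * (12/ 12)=1875/ 28372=0.07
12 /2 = 6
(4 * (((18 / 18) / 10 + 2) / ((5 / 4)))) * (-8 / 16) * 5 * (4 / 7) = -48 / 5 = -9.60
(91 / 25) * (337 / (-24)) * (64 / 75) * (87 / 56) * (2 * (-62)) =15754076 / 1875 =8402.17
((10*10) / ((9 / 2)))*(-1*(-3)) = 200 / 3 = 66.67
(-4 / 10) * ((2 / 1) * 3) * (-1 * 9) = 108 / 5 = 21.60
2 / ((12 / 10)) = 5 / 3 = 1.67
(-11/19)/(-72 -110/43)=473/60914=0.01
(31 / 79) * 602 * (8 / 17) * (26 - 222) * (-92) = 2692105472 / 1343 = 2004546.14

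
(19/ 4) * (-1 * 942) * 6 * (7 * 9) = -1691361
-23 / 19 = -1.21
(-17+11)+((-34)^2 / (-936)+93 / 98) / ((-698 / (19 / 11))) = -132038342 / 22008987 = -6.00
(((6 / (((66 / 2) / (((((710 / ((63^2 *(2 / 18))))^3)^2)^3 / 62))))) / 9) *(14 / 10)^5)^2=452481169760769060762881789852724583200915431658365668305369452494950400000000000000000000000000 / 5282051090136465688645936118249234195987889316558335638943163787379290981101460693427587136249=85.66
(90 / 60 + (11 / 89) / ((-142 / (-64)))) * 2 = 19661 / 6319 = 3.11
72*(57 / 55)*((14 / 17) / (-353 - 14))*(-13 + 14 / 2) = 344736 / 343145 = 1.00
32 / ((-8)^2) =1 / 2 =0.50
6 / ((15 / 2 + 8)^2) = 0.02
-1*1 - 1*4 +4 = -1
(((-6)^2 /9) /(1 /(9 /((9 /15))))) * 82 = 4920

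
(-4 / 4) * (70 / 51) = -70 / 51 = -1.37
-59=-59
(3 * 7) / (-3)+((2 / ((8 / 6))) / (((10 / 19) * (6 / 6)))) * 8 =79 / 5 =15.80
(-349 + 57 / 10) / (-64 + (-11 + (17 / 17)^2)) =3433 / 740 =4.64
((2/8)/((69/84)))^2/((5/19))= 0.35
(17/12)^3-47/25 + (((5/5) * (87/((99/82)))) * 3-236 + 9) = -4683101/475200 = -9.86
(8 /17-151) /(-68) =2559 /1156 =2.21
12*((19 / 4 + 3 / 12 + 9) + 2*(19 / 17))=3312 / 17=194.82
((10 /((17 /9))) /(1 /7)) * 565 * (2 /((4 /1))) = 177975 /17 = 10469.12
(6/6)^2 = 1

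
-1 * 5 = -5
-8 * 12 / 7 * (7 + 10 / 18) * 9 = -6528 / 7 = -932.57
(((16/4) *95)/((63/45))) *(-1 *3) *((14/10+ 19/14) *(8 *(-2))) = 1760160/49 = 35921.63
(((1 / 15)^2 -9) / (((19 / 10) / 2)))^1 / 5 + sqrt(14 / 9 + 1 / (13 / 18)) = -8096 / 4275 + 2*sqrt(1118) / 39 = -0.18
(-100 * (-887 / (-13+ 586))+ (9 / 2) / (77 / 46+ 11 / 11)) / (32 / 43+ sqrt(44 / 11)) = 158078191 / 2772174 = 57.02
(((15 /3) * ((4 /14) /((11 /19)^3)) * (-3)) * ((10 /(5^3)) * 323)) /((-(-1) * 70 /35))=-13292742 /46585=-285.34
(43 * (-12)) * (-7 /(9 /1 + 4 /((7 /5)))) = 25284 /83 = 304.63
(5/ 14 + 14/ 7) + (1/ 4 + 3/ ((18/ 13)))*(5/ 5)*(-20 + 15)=-817/ 84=-9.73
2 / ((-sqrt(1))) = -2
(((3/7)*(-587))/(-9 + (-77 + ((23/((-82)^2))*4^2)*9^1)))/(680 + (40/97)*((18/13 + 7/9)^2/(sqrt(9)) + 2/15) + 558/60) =0.00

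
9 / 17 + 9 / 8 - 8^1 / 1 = -863 / 136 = -6.35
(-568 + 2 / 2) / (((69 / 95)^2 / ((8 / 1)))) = -4548600 / 529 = -8598.49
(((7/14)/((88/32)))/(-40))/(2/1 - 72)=1/15400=0.00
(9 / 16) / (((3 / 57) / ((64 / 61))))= 684 / 61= 11.21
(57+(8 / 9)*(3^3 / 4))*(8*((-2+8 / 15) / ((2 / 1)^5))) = -231 / 10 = -23.10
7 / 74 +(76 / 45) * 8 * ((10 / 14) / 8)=6065 / 4662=1.30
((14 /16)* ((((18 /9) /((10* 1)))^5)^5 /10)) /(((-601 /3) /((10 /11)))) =-21 /15761852264404296875000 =-0.00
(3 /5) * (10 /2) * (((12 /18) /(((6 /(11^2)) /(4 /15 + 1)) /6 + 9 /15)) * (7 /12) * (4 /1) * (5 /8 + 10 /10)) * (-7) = -1046045 /11952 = -87.52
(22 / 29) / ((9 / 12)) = 88 / 87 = 1.01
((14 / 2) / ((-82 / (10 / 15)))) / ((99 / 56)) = -392 / 12177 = -0.03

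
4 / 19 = 0.21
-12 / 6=-2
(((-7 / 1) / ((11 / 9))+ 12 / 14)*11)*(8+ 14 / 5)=-4050 / 7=-578.57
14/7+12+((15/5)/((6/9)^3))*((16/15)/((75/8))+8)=12019/125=96.15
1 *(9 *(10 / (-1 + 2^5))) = 90 / 31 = 2.90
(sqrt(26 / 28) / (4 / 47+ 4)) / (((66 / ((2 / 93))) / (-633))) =-9917 * sqrt(182) / 2749824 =-0.05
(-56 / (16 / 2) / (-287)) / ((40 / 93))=93 / 1640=0.06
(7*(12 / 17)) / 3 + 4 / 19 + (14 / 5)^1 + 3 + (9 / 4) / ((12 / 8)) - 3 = 19889 / 3230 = 6.16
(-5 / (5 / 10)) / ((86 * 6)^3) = -5 / 68694048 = -0.00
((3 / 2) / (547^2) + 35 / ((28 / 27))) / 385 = 0.09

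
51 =51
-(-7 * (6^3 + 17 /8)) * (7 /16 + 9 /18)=183225 /128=1431.45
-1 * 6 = -6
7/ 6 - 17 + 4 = -71/ 6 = -11.83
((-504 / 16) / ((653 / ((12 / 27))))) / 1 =-14 / 653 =-0.02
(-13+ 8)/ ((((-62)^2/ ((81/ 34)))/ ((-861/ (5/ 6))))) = 209223/ 65348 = 3.20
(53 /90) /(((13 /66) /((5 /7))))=583 /273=2.14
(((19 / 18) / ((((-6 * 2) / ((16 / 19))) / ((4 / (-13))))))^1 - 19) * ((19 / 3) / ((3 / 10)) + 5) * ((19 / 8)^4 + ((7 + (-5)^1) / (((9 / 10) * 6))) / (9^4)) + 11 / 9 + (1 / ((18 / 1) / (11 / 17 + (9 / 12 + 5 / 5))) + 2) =-47246473821791009 / 2997429276672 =-15762.33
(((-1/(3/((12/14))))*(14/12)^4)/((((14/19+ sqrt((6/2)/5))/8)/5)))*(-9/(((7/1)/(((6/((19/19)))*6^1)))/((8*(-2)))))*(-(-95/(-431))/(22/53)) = -52500952000/488323+ 14250258400*sqrt(15)/488323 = 5508.77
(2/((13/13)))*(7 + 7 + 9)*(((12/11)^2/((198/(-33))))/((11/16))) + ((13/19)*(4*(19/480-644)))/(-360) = -8.38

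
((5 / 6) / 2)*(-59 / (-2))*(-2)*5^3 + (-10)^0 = -36863 / 12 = -3071.92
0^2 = 0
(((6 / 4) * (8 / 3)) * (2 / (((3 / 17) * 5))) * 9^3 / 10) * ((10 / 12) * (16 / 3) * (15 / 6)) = 7344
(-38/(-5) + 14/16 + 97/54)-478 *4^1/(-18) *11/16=89963/1080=83.30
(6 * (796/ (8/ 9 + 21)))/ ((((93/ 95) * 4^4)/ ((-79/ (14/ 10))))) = -67207275/ 1367968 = -49.13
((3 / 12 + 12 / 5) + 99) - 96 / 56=13991 / 140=99.94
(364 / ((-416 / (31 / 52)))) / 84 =-31 / 4992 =-0.01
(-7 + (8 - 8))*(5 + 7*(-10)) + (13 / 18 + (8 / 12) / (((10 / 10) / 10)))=462.39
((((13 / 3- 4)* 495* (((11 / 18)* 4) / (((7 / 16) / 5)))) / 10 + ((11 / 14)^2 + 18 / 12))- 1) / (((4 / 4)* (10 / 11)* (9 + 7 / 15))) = 2988667 / 55664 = 53.69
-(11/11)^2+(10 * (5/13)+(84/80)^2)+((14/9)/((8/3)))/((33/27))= 253163/57200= 4.43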